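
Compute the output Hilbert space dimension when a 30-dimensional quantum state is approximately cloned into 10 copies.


Output space = H^(tensor 10) where dim(H) = 30
dim = 30^10
= 900 (after 2 factors)
= 27000 (after 3 factors)
= 810000 (after 4 factors)
= 24300000 (after 5 factors)
= 729000000 (after 6 factors)
= 21870000000 (after 7 factors)
= 656100000000 (after 8 factors)
= 19683000000000 (after 9 factors)
= 590490000000000 (after 10 factors)
= 590490000000000

590490000000000


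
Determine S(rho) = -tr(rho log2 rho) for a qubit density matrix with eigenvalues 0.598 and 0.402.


S = -p*log2(p) - (1-p)*log2(1-p)
p = 0.5980, 1-p = 0.4020
= -0.5980 * log2(0.5980) - 0.4020 * log2(0.4020)
= -(-0.4436) - (-0.5285)
= 0.9721

0.9721


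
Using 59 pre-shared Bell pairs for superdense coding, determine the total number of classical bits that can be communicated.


Superdense coding allows 2 classical bits per shared entangled pair.
59 pair(s) -> 2 * 59 = 118 classical bits

118


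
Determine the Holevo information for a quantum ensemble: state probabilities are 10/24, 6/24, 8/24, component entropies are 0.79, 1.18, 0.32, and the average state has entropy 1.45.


chi = S(rho) - sum_i p_i * S(rho_i)
Weighted entropy = 10/24 * 0.79 + 6/24 * 1.18 + 8/24 * 0.32
= 0.7308
chi = 1.45 - 0.7308
= 0.7192

0.7192


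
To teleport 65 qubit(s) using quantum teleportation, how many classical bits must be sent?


Quantum teleportation requires 2 classical bits per qubit teleported.
65 qubit(s) -> 2 * 65 = 130 classical bits

130


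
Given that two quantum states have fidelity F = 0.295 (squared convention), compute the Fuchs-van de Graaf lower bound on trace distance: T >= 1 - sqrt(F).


Fuchs-van de Graaf (squared-fidelity convention): 1 - sqrt(F) <= T <= sqrt(1 - F).
Lower bound: T >= 1 - sqrt(F)
sqrt(F) = sqrt(0.295) = 0.5431
T >= 1 - 0.5431
T >= 0.4569

0.4569


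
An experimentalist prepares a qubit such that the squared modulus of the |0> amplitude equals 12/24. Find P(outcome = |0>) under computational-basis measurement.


|alpha|^2 = 12/24 = 0.5000
|beta|^2 = 1 - 12/24 = 12/24 = 0.5000
P(|0>) = |alpha|^2 = 0.5000

0.5000


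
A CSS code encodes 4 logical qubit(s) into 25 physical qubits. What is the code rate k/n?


Code rate R = k/n
= 4/25
= 0.1600

0.1600


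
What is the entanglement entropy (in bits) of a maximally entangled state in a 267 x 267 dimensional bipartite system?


For a maximally entangled state in d x d:
S = log2(d) = log2(267)
= 8.0607

8.0607


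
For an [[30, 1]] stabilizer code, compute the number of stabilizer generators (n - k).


For an [[n,k]] stabilizer code:
Number of stabilizer generators = n - k
= 30 - 1
= 29

29


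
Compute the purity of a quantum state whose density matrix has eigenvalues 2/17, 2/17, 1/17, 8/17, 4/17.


tr(rho^2) = sum of eigenvalues squared
= (2/17)^2 + (2/17)^2 + (1/17)^2 + (8/17)^2 + (4/17)^2
= (4 + 4 + 1 + 64 + 16) / 289
= 89/289
= 0.3080

0.3080


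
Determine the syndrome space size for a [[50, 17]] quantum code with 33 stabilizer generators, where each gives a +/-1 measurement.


Each stabilizer generator gives a binary (+1 or -1) measurement outcome.
With 33 independent generators:
Total syndromes = 2^33
= 8589934592

8589934592


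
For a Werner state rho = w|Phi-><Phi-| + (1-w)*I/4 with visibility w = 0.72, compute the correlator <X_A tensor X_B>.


|Phi-> = (|00> - |11>)/sqrt(2)
For the pure Bell state, <X_A X_B> = -1 (Bell-state Pauli correlator).
The maximally-mixed part I/4 has tr(I/4 * P tensor P) = 0 for any traceless Pauli P.
So <X_A X_B>_rho = w * (-1) + (1 - w) * 0
= 0.72 * (-1)
= -0.7200

-0.7200


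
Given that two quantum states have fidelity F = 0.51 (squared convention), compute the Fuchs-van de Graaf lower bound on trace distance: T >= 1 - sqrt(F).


Fuchs-van de Graaf (squared-fidelity convention): 1 - sqrt(F) <= T <= sqrt(1 - F).
Lower bound: T >= 1 - sqrt(F)
sqrt(F) = sqrt(0.51) = 0.7141
T >= 1 - 0.7141
T >= 0.2859

0.2859


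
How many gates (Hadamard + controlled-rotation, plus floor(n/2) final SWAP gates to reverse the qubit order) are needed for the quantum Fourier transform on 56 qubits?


Hadamard gates: 56
Controlled rotations: n*(n-1)/2 = 56*55/2 = 1540
SWAP gates: floor(n/2) = floor(56/2) = 28
Total = 56 + 1540 + 28
= 1624

1624


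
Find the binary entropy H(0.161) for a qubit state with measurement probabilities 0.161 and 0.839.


S = -p*log2(p) - (1-p)*log2(1-p)
p = 0.1610, 1-p = 0.8390
= -0.1610 * log2(0.1610) - 0.8390 * log2(0.8390)
= -(-0.4242) - (-0.2125)
= 0.6367

0.6367


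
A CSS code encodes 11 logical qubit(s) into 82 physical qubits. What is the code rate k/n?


Code rate R = k/n
= 11/82
= 0.1341

0.1341


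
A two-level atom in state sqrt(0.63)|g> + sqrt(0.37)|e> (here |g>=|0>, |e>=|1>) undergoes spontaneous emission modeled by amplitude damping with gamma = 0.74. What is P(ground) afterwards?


For amplitude damping with parameter gamma on state sqrt(a)|0> + sqrt(b)|1>:
alpha^2 = 0.63, beta^2 = 0.37
P(|0>) = alpha^2 + gamma * beta^2
= 0.63 + 0.74 * 0.37
= 0.63 + 0.2738
= 0.9038

0.9038


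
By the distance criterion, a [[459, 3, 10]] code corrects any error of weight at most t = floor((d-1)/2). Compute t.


Code parameters: [[459, 3, 10]], distance d = 10.
Number of correctable errors = floor((d-1)/2)
= floor((10 - 1)/2)
= floor(9/2)
= 4

4


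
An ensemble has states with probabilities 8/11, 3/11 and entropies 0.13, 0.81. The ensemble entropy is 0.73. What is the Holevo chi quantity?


chi = S(rho) - sum_i p_i * S(rho_i)
Weighted entropy = 8/11 * 0.13 + 3/11 * 0.81
= 0.3155
chi = 0.73 - 0.3155
= 0.4145

0.4145


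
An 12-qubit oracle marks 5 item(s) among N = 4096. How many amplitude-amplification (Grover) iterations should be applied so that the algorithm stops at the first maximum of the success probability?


After j Grover iterations the success probability is P(j) = sin^2((2j+1)*theta), where sin(theta) = sqrt(k/N).
N = 2^12 = 4096, k = 5
sin(theta) = sqrt(k/N) = 0.03493856215
theta = arcsin(sqrt(k/N)) = 0.03494567432 rad
P(j) reaches its first maximum when (2j+1)*theta is as close as possible to pi/2, i.e. j = round(pi/(4*theta) - 1/2).
pi/(4*theta) - 1/2 = 21.9748
(For comparison, the common estimate pi/4 * sqrt(N/k) = 22.4794; the exact maximiser is used here.)
Optimal iterations = 22

22


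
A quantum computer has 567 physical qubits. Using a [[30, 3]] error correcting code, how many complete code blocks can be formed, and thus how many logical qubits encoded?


Each code block uses 30 physical qubits for 3 logical qubit(s).
Number of complete blocks = floor(567 / 30) = 18
Logical qubits = 18 * 3
= 54

54


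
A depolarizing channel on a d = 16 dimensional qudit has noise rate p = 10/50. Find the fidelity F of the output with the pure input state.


F = (1-p) + p/d
= (1 - 0.2000) + 0.2000/16
= 0.8000 + 0.0125
= 0.8125

0.8125


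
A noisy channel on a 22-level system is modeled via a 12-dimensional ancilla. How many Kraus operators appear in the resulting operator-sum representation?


Tracing out the environment in an orthonormal basis {|i>_E} gives Kraus operators K_i = <i|_E U |0>_E.
Number of Kraus operators = dim(H_env) = d_env
= 12

12


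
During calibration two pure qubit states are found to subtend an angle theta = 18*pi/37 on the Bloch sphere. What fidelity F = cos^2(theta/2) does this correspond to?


For states separated by angle theta on Bloch sphere:
F = cos^2(theta/2)
theta = 18*pi/37 = 1.5283
theta/2 = 0.7642
cos(theta/2) = 0.7220
F = 0.5212

0.5212


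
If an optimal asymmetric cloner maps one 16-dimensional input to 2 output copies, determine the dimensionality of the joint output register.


Output space = H^(tensor 2) where dim(H) = 16
dim = 16^2
= 256

256


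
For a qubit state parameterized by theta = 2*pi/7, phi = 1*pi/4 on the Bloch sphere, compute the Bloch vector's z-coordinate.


theta = 0.8976, phi = 0.7854
r_z = cos(theta) = 0.6235

0.6235


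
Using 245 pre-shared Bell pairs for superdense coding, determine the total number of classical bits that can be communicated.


Superdense coding allows 2 classical bits per shared entangled pair.
245 pair(s) -> 2 * 245 = 490 classical bits

490


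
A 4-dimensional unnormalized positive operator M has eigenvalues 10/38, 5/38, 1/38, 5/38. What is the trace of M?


tr(M) = sum of eigenvalues
= 10/38 + 5/38 + 1/38 + 5/38
= 21/38
= 0.5526

0.5526


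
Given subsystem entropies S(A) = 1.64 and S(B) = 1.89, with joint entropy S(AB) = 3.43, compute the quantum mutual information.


I(A:B) = S(A) + S(B) - S(AB)
= 1.64 + 1.89 - 3.43
= 0.1000

0.1000


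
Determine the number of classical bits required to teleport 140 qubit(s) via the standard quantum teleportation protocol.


Quantum teleportation requires 2 classical bits per qubit teleported.
140 qubit(s) -> 2 * 140 = 280 classical bits

280


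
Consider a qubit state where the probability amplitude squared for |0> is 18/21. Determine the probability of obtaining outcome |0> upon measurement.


|alpha|^2 = 18/21 = 0.8571
|beta|^2 = 1 - 18/21 = 3/21 = 0.1429
P(|0>) = |alpha|^2 = 0.8571

0.8571


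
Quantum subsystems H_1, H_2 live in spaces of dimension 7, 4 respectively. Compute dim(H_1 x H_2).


dim(H_1 x H_2) = 7 * 4
= 28

28


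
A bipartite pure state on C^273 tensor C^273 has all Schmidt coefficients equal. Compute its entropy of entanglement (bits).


For a maximally entangled state in d x d:
S = log2(d) = log2(273)
= 8.0928

8.0928


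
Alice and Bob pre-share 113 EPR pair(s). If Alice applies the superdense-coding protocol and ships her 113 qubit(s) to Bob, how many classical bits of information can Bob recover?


Superdense coding allows 2 classical bits per shared entangled pair.
113 pair(s) -> 2 * 113 = 226 classical bits

226


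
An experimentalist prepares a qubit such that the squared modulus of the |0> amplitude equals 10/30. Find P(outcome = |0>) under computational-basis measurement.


|alpha|^2 = 10/30 = 0.3333
|beta|^2 = 1 - 10/30 = 20/30 = 0.6667
P(|0>) = |alpha|^2 = 0.3333

0.3333


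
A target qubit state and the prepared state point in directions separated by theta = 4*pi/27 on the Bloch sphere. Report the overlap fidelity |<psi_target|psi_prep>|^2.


For states separated by angle theta on Bloch sphere:
F = cos^2(theta/2)
theta = 4*pi/27 = 0.4654
theta/2 = 0.2327
cos(theta/2) = 0.9730
F = 0.9468

0.9468


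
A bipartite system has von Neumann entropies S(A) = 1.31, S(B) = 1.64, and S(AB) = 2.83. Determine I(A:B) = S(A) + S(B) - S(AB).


I(A:B) = S(A) + S(B) - S(AB)
= 1.31 + 1.64 - 2.83
= 0.1200

0.1200


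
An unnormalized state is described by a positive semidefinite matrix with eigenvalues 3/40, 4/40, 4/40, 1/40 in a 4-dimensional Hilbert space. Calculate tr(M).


tr(M) = sum of eigenvalues
= 3/40 + 4/40 + 4/40 + 1/40
= 12/40
= 0.3000

0.3000


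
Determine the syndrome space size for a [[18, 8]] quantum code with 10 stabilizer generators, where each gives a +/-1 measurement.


Each stabilizer generator gives a binary (+1 or -1) measurement outcome.
With 10 independent generators:
Total syndromes = 2^10
= 1024

1024


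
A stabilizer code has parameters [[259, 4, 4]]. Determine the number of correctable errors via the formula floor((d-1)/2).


Code parameters: [[259, 4, 4]], distance d = 4.
Number of correctable errors = floor((d-1)/2)
= floor((4 - 1)/2)
= floor(3/2)
= 1

1


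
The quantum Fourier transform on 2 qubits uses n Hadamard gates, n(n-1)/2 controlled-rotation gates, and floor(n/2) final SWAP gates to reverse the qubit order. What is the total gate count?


Hadamard gates: 2
Controlled rotations: n*(n-1)/2 = 2*1/2 = 1
SWAP gates: floor(n/2) = floor(2/2) = 1
Total = 2 + 1 + 1
= 4

4


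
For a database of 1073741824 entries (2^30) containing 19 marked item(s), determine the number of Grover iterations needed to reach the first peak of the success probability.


After j Grover iterations the success probability is P(j) = sin^2((2j+1)*theta), where sin(theta) = sqrt(k/N).
N = 2^30 = 1073741824, k = 19
sin(theta) = sqrt(k/N) = 0.000133023039
theta = arcsin(sqrt(k/N)) = 0.0001330230394 rad
P(j) reaches its first maximum when (2j+1)*theta is as close as possible to pi/2, i.e. j = round(pi/(4*theta) - 1/2).
pi/(4*theta) - 1/2 = 5903.7266
(For comparison, the common estimate pi/4 * sqrt(N/k) = 5904.2266; the exact maximiser is used here.)
Optimal iterations = 5904

5904


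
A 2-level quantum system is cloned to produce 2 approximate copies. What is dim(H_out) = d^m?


Output space = H^(tensor 2) where dim(H) = 2
dim = 2^2
= 4

4


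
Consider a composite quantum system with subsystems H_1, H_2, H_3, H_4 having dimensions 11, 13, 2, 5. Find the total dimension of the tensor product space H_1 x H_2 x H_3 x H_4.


dim(H_1 x H_2 x H_3 x H_4) = 11 * 13 * 2 * 5
= 143 * 2 * 5
= 286 * 5
= 1430

1430


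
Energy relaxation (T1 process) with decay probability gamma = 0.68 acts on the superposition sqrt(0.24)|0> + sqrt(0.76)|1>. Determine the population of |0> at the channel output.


For amplitude damping with parameter gamma on state sqrt(a)|0> + sqrt(b)|1>:
alpha^2 = 0.24, beta^2 = 0.76
P(|0>) = alpha^2 + gamma * beta^2
= 0.24 + 0.68 * 0.76
= 0.24 + 0.5168
= 0.7568

0.7568


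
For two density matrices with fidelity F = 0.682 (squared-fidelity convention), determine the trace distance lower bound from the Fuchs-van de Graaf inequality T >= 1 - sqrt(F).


Fuchs-van de Graaf (squared-fidelity convention): 1 - sqrt(F) <= T <= sqrt(1 - F).
Lower bound: T >= 1 - sqrt(F)
sqrt(F) = sqrt(0.682) = 0.8258
T >= 1 - 0.8258
T >= 0.1742

0.1742


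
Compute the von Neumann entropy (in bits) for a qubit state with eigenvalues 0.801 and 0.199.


S = -p*log2(p) - (1-p)*log2(1-p)
p = 0.8010, 1-p = 0.1990
= -0.8010 * log2(0.8010) - 0.1990 * log2(0.1990)
= -(-0.2564) - (-0.4635)
= 0.7199

0.7199


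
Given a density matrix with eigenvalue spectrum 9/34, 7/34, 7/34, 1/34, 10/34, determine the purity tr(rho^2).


tr(rho^2) = sum of eigenvalues squared
= (9/34)^2 + (7/34)^2 + (7/34)^2 + (1/34)^2 + (10/34)^2
= (81 + 49 + 49 + 1 + 100) / 1156
= 280/1156
= 0.2422

0.2422


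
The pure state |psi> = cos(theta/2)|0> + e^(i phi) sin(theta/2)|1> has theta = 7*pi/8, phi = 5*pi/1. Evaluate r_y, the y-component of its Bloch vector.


theta = 2.7489, phi = 15.7080
r_y = sin(theta)*sin(phi) = 0.3827 * 0.0000
r_y = 0.0000

0.0000


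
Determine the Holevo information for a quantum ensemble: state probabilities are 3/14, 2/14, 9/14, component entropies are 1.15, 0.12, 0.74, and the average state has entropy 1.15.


chi = S(rho) - sum_i p_i * S(rho_i)
Weighted entropy = 3/14 * 1.15 + 2/14 * 0.12 + 9/14 * 0.74
= 0.7393
chi = 1.15 - 0.7393
= 0.4107

0.4107


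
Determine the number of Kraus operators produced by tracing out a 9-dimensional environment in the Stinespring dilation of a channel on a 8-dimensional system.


Tracing out the environment in an orthonormal basis {|i>_E} gives Kraus operators K_i = <i|_E U |0>_E.
Number of Kraus operators = dim(H_env) = d_env
= 9

9


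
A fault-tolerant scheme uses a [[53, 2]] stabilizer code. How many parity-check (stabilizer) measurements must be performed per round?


For an [[n,k]] stabilizer code:
Number of stabilizer generators = n - k
= 53 - 2
= 51

51


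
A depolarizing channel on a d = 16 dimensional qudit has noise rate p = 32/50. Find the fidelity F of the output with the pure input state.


F = (1-p) + p/d
= (1 - 0.6400) + 0.6400/16
= 0.3600 + 0.0400
= 0.4000

0.4000


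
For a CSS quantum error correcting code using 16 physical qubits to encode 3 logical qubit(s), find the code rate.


Code rate R = k/n
= 3/16
= 0.1875

0.1875


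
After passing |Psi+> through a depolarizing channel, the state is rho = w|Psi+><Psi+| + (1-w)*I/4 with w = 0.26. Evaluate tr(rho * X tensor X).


|Psi+> = (|01> + |10>)/sqrt(2)
For the pure Bell state, <X_A X_B> = +1 (Bell-state Pauli correlator).
The maximally-mixed part I/4 has tr(I/4 * P tensor P) = 0 for any traceless Pauli P.
So <X_A X_B>_rho = w * (+1) + (1 - w) * 0
= 0.26 * (+1)
= 0.2600

0.2600


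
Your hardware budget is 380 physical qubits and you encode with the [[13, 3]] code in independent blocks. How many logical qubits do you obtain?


Each code block uses 13 physical qubits for 3 logical qubit(s).
Number of complete blocks = floor(380 / 13) = 29
Logical qubits = 29 * 3
= 87

87


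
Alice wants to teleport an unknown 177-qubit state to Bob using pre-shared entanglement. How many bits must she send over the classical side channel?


Quantum teleportation requires 2 classical bits per qubit teleported.
177 qubit(s) -> 2 * 177 = 354 classical bits

354


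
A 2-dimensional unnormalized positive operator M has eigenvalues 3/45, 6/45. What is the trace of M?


tr(M) = sum of eigenvalues
= 3/45 + 6/45
= 9/45
= 0.2000

0.2000


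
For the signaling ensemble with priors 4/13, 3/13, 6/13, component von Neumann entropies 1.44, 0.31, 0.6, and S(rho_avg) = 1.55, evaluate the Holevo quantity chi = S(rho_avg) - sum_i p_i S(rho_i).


chi = S(rho) - sum_i p_i * S(rho_i)
Weighted entropy = 4/13 * 1.44 + 3/13 * 0.31 + 6/13 * 0.6
= 0.7915
chi = 1.55 - 0.7915
= 0.7585

0.7585


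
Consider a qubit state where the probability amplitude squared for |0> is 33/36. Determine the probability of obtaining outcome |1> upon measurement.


|alpha|^2 = 33/36 = 0.9167
|beta|^2 = 1 - 33/36 = 3/36 = 0.0833
P(|1>) = |beta|^2 = 0.0833

0.0833


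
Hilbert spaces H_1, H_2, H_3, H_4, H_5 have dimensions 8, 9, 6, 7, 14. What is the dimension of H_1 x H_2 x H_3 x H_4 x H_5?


dim(H_1 x H_2 x H_3 x H_4 x H_5) = 8 * 9 * 6 * 7 * 14
= 72 * 6 * 7 * 14
= 432 * 7 * 14
= 3024 * 14
= 42336

42336


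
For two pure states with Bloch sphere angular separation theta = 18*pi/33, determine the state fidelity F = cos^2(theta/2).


For states separated by angle theta on Bloch sphere:
F = cos^2(theta/2)
theta = 18*pi/33 = 1.7136
theta/2 = 0.8568
cos(theta/2) = 0.6549
F = 0.4288

0.4288


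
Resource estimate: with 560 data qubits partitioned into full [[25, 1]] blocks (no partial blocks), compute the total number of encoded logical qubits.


Each code block uses 25 physical qubits for 1 logical qubit(s).
Number of complete blocks = floor(560 / 25) = 22
Logical qubits = 22 * 1
= 22

22


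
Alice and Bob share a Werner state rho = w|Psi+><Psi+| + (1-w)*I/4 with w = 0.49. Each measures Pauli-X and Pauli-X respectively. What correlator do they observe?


|Psi+> = (|01> + |10>)/sqrt(2)
For the pure Bell state, <X_A X_B> = +1 (Bell-state Pauli correlator).
The maximally-mixed part I/4 has tr(I/4 * P tensor P) = 0 for any traceless Pauli P.
So <X_A X_B>_rho = w * (+1) + (1 - w) * 0
= 0.49 * (+1)
= 0.4900

0.4900


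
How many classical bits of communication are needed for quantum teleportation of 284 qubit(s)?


Quantum teleportation requires 2 classical bits per qubit teleported.
284 qubit(s) -> 2 * 284 = 568 classical bits

568


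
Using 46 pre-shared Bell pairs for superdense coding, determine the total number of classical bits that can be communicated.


Superdense coding allows 2 classical bits per shared entangled pair.
46 pair(s) -> 2 * 46 = 92 classical bits

92


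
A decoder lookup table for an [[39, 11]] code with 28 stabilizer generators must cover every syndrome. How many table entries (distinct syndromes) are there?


Each stabilizer generator gives a binary (+1 or -1) measurement outcome.
With 28 independent generators:
Total syndromes = 2^28
= 268435456

268435456


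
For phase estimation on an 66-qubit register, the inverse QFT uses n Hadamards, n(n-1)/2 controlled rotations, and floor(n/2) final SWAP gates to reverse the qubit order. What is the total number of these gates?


Hadamard gates: 66
Controlled rotations: n*(n-1)/2 = 66*65/2 = 2145
SWAP gates: floor(n/2) = floor(66/2) = 33
Total = 66 + 2145 + 33
= 2244

2244


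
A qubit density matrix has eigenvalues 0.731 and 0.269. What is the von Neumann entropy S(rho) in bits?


S = -p*log2(p) - (1-p)*log2(1-p)
p = 0.7310, 1-p = 0.2690
= -0.7310 * log2(0.7310) - 0.2690 * log2(0.2690)
= -(-0.3305) - (-0.5096)
= 0.8400

0.8400


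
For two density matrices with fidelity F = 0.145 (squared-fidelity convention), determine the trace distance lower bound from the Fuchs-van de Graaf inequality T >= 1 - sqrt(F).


Fuchs-van de Graaf (squared-fidelity convention): 1 - sqrt(F) <= T <= sqrt(1 - F).
Lower bound: T >= 1 - sqrt(F)
sqrt(F) = sqrt(0.145) = 0.3808
T >= 1 - 0.3808
T >= 0.6192

0.6192


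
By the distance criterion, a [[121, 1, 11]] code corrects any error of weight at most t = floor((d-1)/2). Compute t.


Code parameters: [[121, 1, 11]], distance d = 11.
Number of correctable errors = floor((d-1)/2)
= floor((11 - 1)/2)
= floor(10/2)
= 5

5


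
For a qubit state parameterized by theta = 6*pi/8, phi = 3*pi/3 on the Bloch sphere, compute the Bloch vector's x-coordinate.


theta = 2.3562, phi = 3.1416
r_x = sin(theta)*cos(phi) = 0.7071 * -1.0000
r_x = -0.7071

-0.7071


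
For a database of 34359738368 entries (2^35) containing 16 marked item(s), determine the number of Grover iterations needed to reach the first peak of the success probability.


After j Grover iterations the success probability is P(j) = sin^2((2j+1)*theta), where sin(theta) = sqrt(k/N).
N = 2^35 = 34359738368, k = 16
sin(theta) = sqrt(k/N) = 2.157918644e-05
theta = arcsin(sqrt(k/N)) = 2.157918644e-05 rad
P(j) reaches its first maximum when (2j+1)*theta is as close as possible to pi/2, i.e. j = round(pi/(4*theta) - 1/2).
pi/(4*theta) - 1/2 = 36395.5970
(For comparison, the common estimate pi/4 * sqrt(N/k) = 36396.0970; the exact maximiser is used here.)
Optimal iterations = 36396

36396


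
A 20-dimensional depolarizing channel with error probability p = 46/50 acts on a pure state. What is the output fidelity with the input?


F = (1-p) + p/d
= (1 - 0.9200) + 0.9200/20
= 0.0800 + 0.0460
= 0.1260

0.1260


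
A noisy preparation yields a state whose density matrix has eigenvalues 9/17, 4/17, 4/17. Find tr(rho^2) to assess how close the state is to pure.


tr(rho^2) = sum of eigenvalues squared
= (9/17)^2 + (4/17)^2 + (4/17)^2
= (81 + 16 + 16) / 289
= 113/289
= 0.3910

0.3910


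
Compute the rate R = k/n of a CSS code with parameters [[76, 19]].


Code rate R = k/n
= 19/76
= 0.2500

0.2500


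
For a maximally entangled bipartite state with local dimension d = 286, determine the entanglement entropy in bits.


For a maximally entangled state in d x d:
S = log2(d) = log2(286)
= 8.1599

8.1599


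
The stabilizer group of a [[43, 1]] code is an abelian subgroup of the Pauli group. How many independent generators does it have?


For an [[n,k]] stabilizer code:
Number of stabilizer generators = n - k
= 43 - 1
= 42

42


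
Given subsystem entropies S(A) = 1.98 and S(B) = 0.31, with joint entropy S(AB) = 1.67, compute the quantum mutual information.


I(A:B) = S(A) + S(B) - S(AB)
= 1.98 + 0.31 - 1.67
= 0.6200

0.6200


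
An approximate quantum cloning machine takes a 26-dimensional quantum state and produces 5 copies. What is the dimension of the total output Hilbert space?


Output space = H^(tensor 5) where dim(H) = 26
dim = 26^5
= 676 (after 2 factors)
= 17576 (after 3 factors)
= 456976 (after 4 factors)
= 11881376 (after 5 factors)
= 11881376

11881376


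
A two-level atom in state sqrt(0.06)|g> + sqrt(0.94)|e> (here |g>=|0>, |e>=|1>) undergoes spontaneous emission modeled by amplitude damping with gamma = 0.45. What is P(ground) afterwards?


For amplitude damping with parameter gamma on state sqrt(a)|0> + sqrt(b)|1>:
alpha^2 = 0.06, beta^2 = 0.94
P(|0>) = alpha^2 + gamma * beta^2
= 0.06 + 0.45 * 0.94
= 0.06 + 0.4230
= 0.4830

0.4830


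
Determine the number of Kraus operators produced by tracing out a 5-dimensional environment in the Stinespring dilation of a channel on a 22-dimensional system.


Tracing out the environment in an orthonormal basis {|i>_E} gives Kraus operators K_i = <i|_E U |0>_E.
Number of Kraus operators = dim(H_env) = d_env
= 5

5


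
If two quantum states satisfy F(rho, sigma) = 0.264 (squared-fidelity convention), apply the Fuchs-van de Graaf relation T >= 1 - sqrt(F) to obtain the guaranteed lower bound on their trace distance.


Fuchs-van de Graaf (squared-fidelity convention): 1 - sqrt(F) <= T <= sqrt(1 - F).
Lower bound: T >= 1 - sqrt(F)
sqrt(F) = sqrt(0.264) = 0.5138
T >= 1 - 0.5138
T >= 0.4862

0.4862


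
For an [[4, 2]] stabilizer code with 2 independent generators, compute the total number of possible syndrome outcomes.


Each stabilizer generator gives a binary (+1 or -1) measurement outcome.
With 2 independent generators:
Total syndromes = 2^2
= 4

4


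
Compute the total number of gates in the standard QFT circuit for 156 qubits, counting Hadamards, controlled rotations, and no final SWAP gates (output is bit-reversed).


Hadamard gates: 156
Controlled rotations: n*(n-1)/2 = 156*155/2 = 12090
SWAP gates: 0 (omitted)
Total = 156 + 12090
= 12246

12246


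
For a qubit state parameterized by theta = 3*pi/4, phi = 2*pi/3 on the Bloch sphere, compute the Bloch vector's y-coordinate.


theta = 2.3562, phi = 2.0944
r_y = sin(theta)*sin(phi) = 0.7071 * 0.8660
r_y = 0.6124

0.6124


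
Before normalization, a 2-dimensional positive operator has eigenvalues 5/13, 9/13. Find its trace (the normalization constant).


tr(M) = sum of eigenvalues
= 5/13 + 9/13
= 14/13
= 1.0769

1.0769


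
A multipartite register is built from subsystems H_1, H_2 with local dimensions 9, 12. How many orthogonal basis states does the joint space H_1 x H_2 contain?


dim(H_1 x H_2) = 9 * 12
= 108

108


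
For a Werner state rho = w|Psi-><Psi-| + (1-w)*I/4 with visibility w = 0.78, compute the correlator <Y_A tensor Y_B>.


|Psi-> = (|01> - |10>)/sqrt(2)
For the pure Bell state, <Y_A Y_B> = -1 (Bell-state Pauli correlator).
The maximally-mixed part I/4 has tr(I/4 * P tensor P) = 0 for any traceless Pauli P.
So <Y_A Y_B>_rho = w * (-1) + (1 - w) * 0
= 0.78 * (-1)
= -0.7800

-0.7800


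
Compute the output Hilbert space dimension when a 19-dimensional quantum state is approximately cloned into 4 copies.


Output space = H^(tensor 4) where dim(H) = 19
dim = 19^4
= 361 (after 2 factors)
= 6859 (after 3 factors)
= 130321 (after 4 factors)
= 130321

130321


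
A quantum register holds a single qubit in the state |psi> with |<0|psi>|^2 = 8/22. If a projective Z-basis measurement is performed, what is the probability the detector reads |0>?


|alpha|^2 = 8/22 = 0.3636
|beta|^2 = 1 - 8/22 = 14/22 = 0.6364
P(|0>) = |alpha|^2 = 0.3636

0.3636


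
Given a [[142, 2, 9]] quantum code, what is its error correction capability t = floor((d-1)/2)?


Code parameters: [[142, 2, 9]], distance d = 9.
Number of correctable errors = floor((d-1)/2)
= floor((9 - 1)/2)
= floor(8/2)
= 4

4


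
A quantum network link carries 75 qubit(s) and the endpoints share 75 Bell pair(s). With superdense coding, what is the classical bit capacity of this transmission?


Superdense coding allows 2 classical bits per shared entangled pair.
75 pair(s) -> 2 * 75 = 150 classical bits

150


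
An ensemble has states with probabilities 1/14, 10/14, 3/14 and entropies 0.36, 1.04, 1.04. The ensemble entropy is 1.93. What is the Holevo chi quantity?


chi = S(rho) - sum_i p_i * S(rho_i)
Weighted entropy = 1/14 * 0.36 + 10/14 * 1.04 + 3/14 * 1.04
= 0.9914
chi = 1.93 - 0.9914
= 0.9386

0.9386


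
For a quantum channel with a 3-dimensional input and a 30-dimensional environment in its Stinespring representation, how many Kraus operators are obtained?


Tracing out the environment in an orthonormal basis {|i>_E} gives Kraus operators K_i = <i|_E U |0>_E.
Number of Kraus operators = dim(H_env) = d_env
= 30

30


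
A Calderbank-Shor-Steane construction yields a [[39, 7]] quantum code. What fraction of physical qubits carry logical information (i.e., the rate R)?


Code rate R = k/n
= 7/39
= 0.1795

0.1795


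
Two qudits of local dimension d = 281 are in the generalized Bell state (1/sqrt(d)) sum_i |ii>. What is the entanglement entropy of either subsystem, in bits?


For a maximally entangled state in d x d:
S = log2(d) = log2(281)
= 8.1344

8.1344


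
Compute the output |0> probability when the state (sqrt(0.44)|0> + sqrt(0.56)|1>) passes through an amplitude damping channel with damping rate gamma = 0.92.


For amplitude damping with parameter gamma on state sqrt(a)|0> + sqrt(b)|1>:
alpha^2 = 0.44, beta^2 = 0.56
P(|0>) = alpha^2 + gamma * beta^2
= 0.44 + 0.92 * 0.56
= 0.44 + 0.5152
= 0.9552

0.9552


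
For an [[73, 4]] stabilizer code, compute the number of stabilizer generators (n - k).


For an [[n,k]] stabilizer code:
Number of stabilizer generators = n - k
= 73 - 4
= 69

69


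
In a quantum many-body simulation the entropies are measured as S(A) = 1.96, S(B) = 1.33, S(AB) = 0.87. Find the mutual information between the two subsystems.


I(A:B) = S(A) + S(B) - S(AB)
= 1.96 + 1.33 - 0.87
= 2.4200

2.4200


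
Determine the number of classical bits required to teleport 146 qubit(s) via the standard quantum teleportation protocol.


Quantum teleportation requires 2 classical bits per qubit teleported.
146 qubit(s) -> 2 * 146 = 292 classical bits

292


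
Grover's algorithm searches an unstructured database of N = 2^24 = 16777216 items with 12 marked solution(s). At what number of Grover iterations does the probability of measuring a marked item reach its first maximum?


After j Grover iterations the success probability is P(j) = sin^2((2j+1)*theta), where sin(theta) = sqrt(k/N).
N = 2^24 = 16777216, k = 12
sin(theta) = sqrt(k/N) = 0.0008457279334
theta = arcsin(sqrt(k/N)) = 0.0008457280342 rad
P(j) reaches its first maximum when (2j+1)*theta is as close as possible to pi/2, i.e. j = round(pi/(4*theta) - 1/2).
pi/(4*theta) - 1/2 = 928.1652
(For comparison, the common estimate pi/4 * sqrt(N/k) = 928.6653; the exact maximiser is used here.)
Optimal iterations = 928

928


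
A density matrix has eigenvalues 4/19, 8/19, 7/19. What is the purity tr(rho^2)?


tr(rho^2) = sum of eigenvalues squared
= (4/19)^2 + (8/19)^2 + (7/19)^2
= (16 + 64 + 49) / 361
= 129/361
= 0.3573

0.3573


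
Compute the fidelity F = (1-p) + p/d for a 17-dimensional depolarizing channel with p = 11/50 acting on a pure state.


F = (1-p) + p/d
= (1 - 0.2200) + 0.2200/17
= 0.7800 + 0.0129
= 0.7929

0.7929


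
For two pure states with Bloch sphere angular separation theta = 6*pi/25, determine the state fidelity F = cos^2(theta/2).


For states separated by angle theta on Bloch sphere:
F = cos^2(theta/2)
theta = 6*pi/25 = 0.7540
theta/2 = 0.3770
cos(theta/2) = 0.9298
F = 0.8645

0.8645


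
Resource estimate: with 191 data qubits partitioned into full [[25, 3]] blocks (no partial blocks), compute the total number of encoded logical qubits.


Each code block uses 25 physical qubits for 3 logical qubit(s).
Number of complete blocks = floor(191 / 25) = 7
Logical qubits = 7 * 3
= 21

21


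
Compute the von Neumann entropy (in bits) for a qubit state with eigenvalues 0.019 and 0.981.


S = -p*log2(p) - (1-p)*log2(1-p)
p = 0.0190, 1-p = 0.9810
= -0.0190 * log2(0.0190) - 0.9810 * log2(0.9810)
= -(-0.1086) - (-0.0271)
= 0.1358

0.1358


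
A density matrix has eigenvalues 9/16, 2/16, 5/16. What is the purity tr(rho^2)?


tr(rho^2) = sum of eigenvalues squared
= (9/16)^2 + (2/16)^2 + (5/16)^2
= (81 + 4 + 25) / 256
= 110/256
= 0.4297

0.4297


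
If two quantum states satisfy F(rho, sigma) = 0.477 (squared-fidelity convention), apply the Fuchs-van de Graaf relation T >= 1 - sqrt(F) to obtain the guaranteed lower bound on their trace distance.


Fuchs-van de Graaf (squared-fidelity convention): 1 - sqrt(F) <= T <= sqrt(1 - F).
Lower bound: T >= 1 - sqrt(F)
sqrt(F) = sqrt(0.477) = 0.6907
T >= 1 - 0.6907
T >= 0.3093

0.3093


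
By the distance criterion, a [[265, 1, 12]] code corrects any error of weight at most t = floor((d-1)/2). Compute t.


Code parameters: [[265, 1, 12]], distance d = 12.
Number of correctable errors = floor((d-1)/2)
= floor((12 - 1)/2)
= floor(11/2)
= 5

5


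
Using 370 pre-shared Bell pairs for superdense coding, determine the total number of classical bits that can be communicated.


Superdense coding allows 2 classical bits per shared entangled pair.
370 pair(s) -> 2 * 370 = 740 classical bits

740


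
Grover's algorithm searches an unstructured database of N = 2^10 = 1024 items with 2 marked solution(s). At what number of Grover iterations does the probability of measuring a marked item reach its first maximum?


After j Grover iterations the success probability is P(j) = sin^2((2j+1)*theta), where sin(theta) = sqrt(k/N).
N = 2^10 = 1024, k = 2
sin(theta) = sqrt(k/N) = 0.04419417382
theta = arcsin(sqrt(k/N)) = 0.04420857261 rad
P(j) reaches its first maximum when (2j+1)*theta is as close as possible to pi/2, i.e. j = round(pi/(4*theta) - 1/2).
pi/(4*theta) - 1/2 = 17.2657
(For comparison, the common estimate pi/4 * sqrt(N/k) = 17.7715; the exact maximiser is used here.)
Optimal iterations = 17

17


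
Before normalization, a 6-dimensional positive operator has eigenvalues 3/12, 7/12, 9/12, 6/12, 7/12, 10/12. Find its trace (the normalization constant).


tr(M) = sum of eigenvalues
= 3/12 + 7/12 + 9/12 + 6/12 + 7/12 + 10/12
= 42/12
= 3.5000

3.5000


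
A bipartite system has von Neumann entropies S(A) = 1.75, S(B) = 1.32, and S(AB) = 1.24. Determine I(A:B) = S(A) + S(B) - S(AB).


I(A:B) = S(A) + S(B) - S(AB)
= 1.75 + 1.32 - 1.24
= 1.8300

1.8300


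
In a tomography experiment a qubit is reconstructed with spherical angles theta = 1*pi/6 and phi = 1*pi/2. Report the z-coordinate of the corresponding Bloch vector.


theta = 0.5236, phi = 1.5708
r_z = cos(theta) = 0.8660

0.8660


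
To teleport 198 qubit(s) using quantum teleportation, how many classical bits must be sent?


Quantum teleportation requires 2 classical bits per qubit teleported.
198 qubit(s) -> 2 * 198 = 396 classical bits

396


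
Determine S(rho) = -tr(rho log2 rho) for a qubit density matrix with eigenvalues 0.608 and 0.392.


S = -p*log2(p) - (1-p)*log2(1-p)
p = 0.6080, 1-p = 0.3920
= -0.6080 * log2(0.6080) - 0.3920 * log2(0.3920)
= -(-0.4365) - (-0.5296)
= 0.9661

0.9661


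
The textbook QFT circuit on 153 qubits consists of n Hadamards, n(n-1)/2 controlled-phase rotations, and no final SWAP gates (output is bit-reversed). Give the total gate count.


Hadamard gates: 153
Controlled rotations: n*(n-1)/2 = 153*152/2 = 11628
SWAP gates: 0 (omitted)
Total = 153 + 11628
= 11781

11781


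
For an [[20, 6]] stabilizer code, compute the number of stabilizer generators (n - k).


For an [[n,k]] stabilizer code:
Number of stabilizer generators = n - k
= 20 - 6
= 14

14


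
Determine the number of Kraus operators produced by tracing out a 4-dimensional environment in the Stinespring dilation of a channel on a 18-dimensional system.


Tracing out the environment in an orthonormal basis {|i>_E} gives Kraus operators K_i = <i|_E U |0>_E.
Number of Kraus operators = dim(H_env) = d_env
= 4

4


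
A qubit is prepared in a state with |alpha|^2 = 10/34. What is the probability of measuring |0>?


|alpha|^2 = 10/34 = 0.2941
|beta|^2 = 1 - 10/34 = 24/34 = 0.7059
P(|0>) = |alpha|^2 = 0.2941

0.2941


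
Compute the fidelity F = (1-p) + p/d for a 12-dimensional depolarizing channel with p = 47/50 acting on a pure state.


F = (1-p) + p/d
= (1 - 0.9400) + 0.9400/12
= 0.0600 + 0.0783
= 0.1383

0.1383


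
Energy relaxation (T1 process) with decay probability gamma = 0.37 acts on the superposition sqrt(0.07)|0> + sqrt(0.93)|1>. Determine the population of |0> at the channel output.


For amplitude damping with parameter gamma on state sqrt(a)|0> + sqrt(b)|1>:
alpha^2 = 0.07, beta^2 = 0.93
P(|0>) = alpha^2 + gamma * beta^2
= 0.07 + 0.37 * 0.93
= 0.07 + 0.3441
= 0.4141

0.4141


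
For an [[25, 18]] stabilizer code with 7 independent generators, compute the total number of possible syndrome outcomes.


Each stabilizer generator gives a binary (+1 or -1) measurement outcome.
With 7 independent generators:
Total syndromes = 2^7
= 128

128


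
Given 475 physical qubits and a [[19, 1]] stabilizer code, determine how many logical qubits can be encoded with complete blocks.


Each code block uses 19 physical qubits for 1 logical qubit(s).
Number of complete blocks = floor(475 / 19) = 25
Logical qubits = 25 * 1
= 25

25


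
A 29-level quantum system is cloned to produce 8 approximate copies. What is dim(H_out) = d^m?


Output space = H^(tensor 8) where dim(H) = 29
dim = 29^8
= 841 (after 2 factors)
= 24389 (after 3 factors)
= 707281 (after 4 factors)
= 20511149 (after 5 factors)
= 594823321 (after 6 factors)
= 17249876309 (after 7 factors)
= 500246412961 (after 8 factors)
= 500246412961

500246412961


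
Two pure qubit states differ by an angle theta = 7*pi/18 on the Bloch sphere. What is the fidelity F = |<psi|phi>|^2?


For states separated by angle theta on Bloch sphere:
F = cos^2(theta/2)
theta = 7*pi/18 = 1.2217
theta/2 = 0.6109
cos(theta/2) = 0.8192
F = 0.6710

0.6710


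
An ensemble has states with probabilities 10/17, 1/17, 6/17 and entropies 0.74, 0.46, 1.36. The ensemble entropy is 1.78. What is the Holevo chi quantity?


chi = S(rho) - sum_i p_i * S(rho_i)
Weighted entropy = 10/17 * 0.74 + 1/17 * 0.46 + 6/17 * 1.36
= 0.9424
chi = 1.78 - 0.9424
= 0.8376

0.8376


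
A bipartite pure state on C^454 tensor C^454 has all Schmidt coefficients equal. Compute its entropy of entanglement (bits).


For a maximally entangled state in d x d:
S = log2(d) = log2(454)
= 8.8265

8.8265


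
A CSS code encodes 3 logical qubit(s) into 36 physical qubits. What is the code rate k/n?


Code rate R = k/n
= 3/36
= 0.0833

0.0833


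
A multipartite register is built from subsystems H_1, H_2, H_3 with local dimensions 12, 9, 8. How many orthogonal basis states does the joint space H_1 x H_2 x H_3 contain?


dim(H_1 x H_2 x H_3) = 12 * 9 * 8
= 108 * 8
= 864

864


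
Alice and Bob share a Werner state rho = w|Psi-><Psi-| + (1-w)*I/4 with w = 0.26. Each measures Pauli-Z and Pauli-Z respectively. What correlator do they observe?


|Psi-> = (|01> - |10>)/sqrt(2)
For the pure Bell state, <Z_A Z_B> = -1 (Bell-state Pauli correlator).
The maximally-mixed part I/4 has tr(I/4 * P tensor P) = 0 for any traceless Pauli P.
So <Z_A Z_B>_rho = w * (-1) + (1 - w) * 0
= 0.26 * (-1)
= -0.2600

-0.2600


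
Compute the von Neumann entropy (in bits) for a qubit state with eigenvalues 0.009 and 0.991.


S = -p*log2(p) - (1-p)*log2(1-p)
p = 0.0090, 1-p = 0.9910
= -0.0090 * log2(0.0090) - 0.9910 * log2(0.9910)
= -(-0.0612) - (-0.0129)
= 0.0741

0.0741


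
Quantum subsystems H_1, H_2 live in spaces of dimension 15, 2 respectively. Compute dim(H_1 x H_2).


dim(H_1 x H_2) = 15 * 2
= 30

30


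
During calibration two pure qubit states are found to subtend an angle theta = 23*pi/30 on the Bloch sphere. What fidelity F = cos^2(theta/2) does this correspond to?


For states separated by angle theta on Bloch sphere:
F = cos^2(theta/2)
theta = 23*pi/30 = 2.4086
theta/2 = 1.2043
cos(theta/2) = 0.3584
F = 0.1284

0.1284


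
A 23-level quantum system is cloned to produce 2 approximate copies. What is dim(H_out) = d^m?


Output space = H^(tensor 2) where dim(H) = 23
dim = 23^2
= 529

529


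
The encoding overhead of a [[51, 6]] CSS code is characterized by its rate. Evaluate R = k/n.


Code rate R = k/n
= 6/51
= 0.1176

0.1176
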